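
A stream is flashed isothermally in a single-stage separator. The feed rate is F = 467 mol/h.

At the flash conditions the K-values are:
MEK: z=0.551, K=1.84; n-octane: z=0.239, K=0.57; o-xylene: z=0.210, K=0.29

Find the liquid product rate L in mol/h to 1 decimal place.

Material balance + equilibrium reduce to Σ zᵢ(Kᵢ−1)/(1+ψ(Kᵢ−1)) = 0.
Feasibility: ΣzᵢKᵢ = 1.211, Σzᵢ/Kᵢ = 1.443 — both > 1, two phases present.
Iterate (Newton) starting at ψ = 0.43:
  ψ = 0.430: g = -0.0007, g' = -0.496 → ψ = 0.429
Converged at ψ = 0.429.
Then V = ψ·F = 0.4286·467 = 200.2 mol/h and L = F − V = 266.8 mol/h.

L = 266.8 mol/h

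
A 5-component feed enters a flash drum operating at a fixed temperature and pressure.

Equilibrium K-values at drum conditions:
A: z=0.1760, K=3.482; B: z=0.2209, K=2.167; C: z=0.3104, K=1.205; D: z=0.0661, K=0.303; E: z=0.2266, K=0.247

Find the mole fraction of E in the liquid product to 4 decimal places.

x_E = 0.4087

Rachford–Rice: g(ψ) = Σ zᵢ(Kᵢ−1)/(1+ψ(Kᵢ−1)) = 0.
g(0) = ΣzᵢKᵢ − 1 = 0.5416 and g(1) = 1 − Σzᵢ/Kᵢ = -0.5456, so a root lies in (0, 1).
Newton iteration, ψ⁰ = 0.47:
  ψ = 0.4700: g = 0.09353, g' = -0.7461 → ψ = 0.5954
  ψ = 0.5954: g = -0.00291, g' = -0.8077 → ψ = 0.5918
Converged at ψ = 0.5918.
Compositions from xᵢ = zᵢ/(1+ψ(Kᵢ−1)), yᵢ = Kᵢxᵢ:
  A: x = 0.0713, y = 0.2482
  B: x = 0.1307, y = 0.2832
  C: x = 0.2768, y = 0.3336
  D: x = 0.1125, y = 0.0341
  E: x = 0.4087, y = 0.1010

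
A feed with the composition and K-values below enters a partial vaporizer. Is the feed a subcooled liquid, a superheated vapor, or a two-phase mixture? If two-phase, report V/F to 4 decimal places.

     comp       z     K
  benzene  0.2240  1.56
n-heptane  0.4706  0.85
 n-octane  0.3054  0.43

subcooled liquid

ΣzᵢKᵢ = 0.8808; Σzᵢ/Kᵢ = 1.4075.
Since ΣzᵢKᵢ < 1 the mixture is below its bubble point — single liquid phase.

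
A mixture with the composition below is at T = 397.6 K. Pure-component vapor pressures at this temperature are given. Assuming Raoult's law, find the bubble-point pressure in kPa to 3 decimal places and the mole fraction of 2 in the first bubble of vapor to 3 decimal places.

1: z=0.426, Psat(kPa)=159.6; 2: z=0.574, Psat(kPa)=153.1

At the bubble point ψ → 0, so ΣzᵢKᵢ = 1 with Kᵢ = Pᵢˢᵃᵗ/P ⇒ P = ΣzᵢPᵢˢᵃᵗ.
P = 0.426·159.6 + 0.574·153.1 = 155.869 kPa
yᵢ = zᵢPᵢˢᵃᵗ/P ⇒ y_2 = 0.574·153.1/155.869 = 0.564

Pbub = 155.869 kPa, y_2 = 0.564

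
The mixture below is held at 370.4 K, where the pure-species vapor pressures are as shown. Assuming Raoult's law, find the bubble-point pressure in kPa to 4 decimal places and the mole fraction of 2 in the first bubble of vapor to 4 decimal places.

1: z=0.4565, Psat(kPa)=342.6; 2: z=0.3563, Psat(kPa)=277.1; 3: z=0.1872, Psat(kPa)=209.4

Pbub = 294.3273 kPa, y_2 = 0.3354

At the bubble point ψ → 0, so ΣzᵢKᵢ = 1 with Kᵢ = Pᵢˢᵃᵗ/P ⇒ P = ΣzᵢPᵢˢᵃᵗ.
P = 0.4565·342.6 + 0.3563·277.1 + 0.1872·209.4 = 294.3273 kPa
yᵢ = zᵢPᵢˢᵃᵗ/P ⇒ y_2 = 0.3563·277.1/294.3273 = 0.3354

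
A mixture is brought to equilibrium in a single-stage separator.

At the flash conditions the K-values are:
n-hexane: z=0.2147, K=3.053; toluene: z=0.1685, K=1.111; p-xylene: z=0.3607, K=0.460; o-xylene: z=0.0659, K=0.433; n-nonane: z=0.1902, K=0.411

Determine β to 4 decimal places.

Newton–Raphson from β = 0.7:
  β = 0.7000: g = -0.36751, g' = -0.6753 → β = 0.1558
  β = 0.1558: g = -0.02465, g' = -0.7524 → β = 0.1230
  β = 0.1230: g = 0.00077, g' = -0.8007 → β = 0.1240
Converged at β = 0.1240.

β = 0.1240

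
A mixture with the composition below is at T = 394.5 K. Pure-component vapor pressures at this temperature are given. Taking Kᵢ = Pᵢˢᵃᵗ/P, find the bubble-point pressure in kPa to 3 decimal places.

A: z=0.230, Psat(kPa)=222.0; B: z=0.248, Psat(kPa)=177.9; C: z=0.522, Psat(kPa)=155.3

Pbub = 176.246 kPa

At the bubble point ψ → 0, so ΣzᵢKᵢ = 1 with Kᵢ = Pᵢˢᵃᵗ/P ⇒ P = ΣzᵢPᵢˢᵃᵗ.
P = 0.230·222.0 + 0.248·177.9 + 0.522·155.3 = 176.246 kPa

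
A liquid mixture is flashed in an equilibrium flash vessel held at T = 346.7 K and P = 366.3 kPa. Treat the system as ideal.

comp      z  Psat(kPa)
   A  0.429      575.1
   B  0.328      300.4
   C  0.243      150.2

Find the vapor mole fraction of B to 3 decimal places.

Raoult's law: Kᵢ = Pᵢˢᵃᵗ/P = Pᵢˢᵃᵗ/366.3.
  K_A = 575.1/366.3 = 1.57002, K_B = 300.4/366.3 = 0.82009, K_C = 150.2/366.3 = 0.41005
Newton–Raphson from β = 0.6:
  β = 0.600: g = -0.1058, g' = -0.293 → β = 0.239
  β = 0.239: g = -0.0134, g' = -0.234 → β = 0.182
Converged at β = 0.182.
Compositions from xᵢ = zᵢ/(1+β(Kᵢ−1)), yᵢ = Kᵢxᵢ:
  A: x = 0.389, y = 0.610
  B: x = 0.339, y = 0.278
  C: x = 0.272, y = 0.112

y_B = 0.278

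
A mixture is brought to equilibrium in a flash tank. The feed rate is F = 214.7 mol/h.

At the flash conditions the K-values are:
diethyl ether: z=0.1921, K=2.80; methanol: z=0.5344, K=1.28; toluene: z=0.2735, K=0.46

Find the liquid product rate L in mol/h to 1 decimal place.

Material balance + equilibrium reduce to Σ zᵢ(Kᵢ−1)/(1+β(Kᵢ−1)) = 0.
Check two-phase: ΣzᵢKᵢ = 1.3477 > 1 and Σzᵢ/Kᵢ = 1.0807 > 1, so g(0) = 0.3477 > 0 and g(1) = -0.0807 < 0.
Iterate (Newton) starting at β = 0.5:
  β = 0.5000: g = 0.11093, g' = -0.3543 → β = 0.8131
  β = 0.8131: g = -0.00105, g' = -0.3838 → β = 0.8103
Converged at β = 0.8103.
Then V = β·F = 0.8103·214.7 = 174.0 mol/h and L = F − V = 40.7 mol/h.

L = 40.7 mol/h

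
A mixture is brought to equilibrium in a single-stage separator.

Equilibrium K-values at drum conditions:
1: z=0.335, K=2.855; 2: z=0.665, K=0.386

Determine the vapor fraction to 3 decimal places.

Rachford–Rice: g(ψ) = Σ zᵢ(Kᵢ−1)/(1+ψ(Kᵢ−1)) = 0.
g(0) = ΣzᵢKᵢ − 1 = 0.213 and g(1) = 1 − Σzᵢ/Kᵢ = -0.840, so a root lies in (0, 1).
Newton iteration, ψ⁰ = 0.36:
  ψ = 0.360: g = -0.1516, g' = -0.828 → ψ = 0.177
  ψ = 0.177: g = 0.0099, g' = -0.969 → ψ = 0.187
Converged at ψ = 0.187.

ψ = 0.187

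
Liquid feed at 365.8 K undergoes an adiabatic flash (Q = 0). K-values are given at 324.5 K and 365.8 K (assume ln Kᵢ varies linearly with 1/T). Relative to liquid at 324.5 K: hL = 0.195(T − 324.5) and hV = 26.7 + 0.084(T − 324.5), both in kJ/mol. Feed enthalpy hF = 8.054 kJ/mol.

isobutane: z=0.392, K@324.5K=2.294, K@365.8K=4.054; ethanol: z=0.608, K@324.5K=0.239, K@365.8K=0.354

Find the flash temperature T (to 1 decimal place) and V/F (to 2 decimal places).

Adiabatic flash: solve Rachford–Rice at each trial T, then check hF = ψ·hV(T) + (1−ψ)·hL(T).
  T = 324.5 K: K = (2.294, 0.239), RR gives ψ = 0.045, H_out = 1.208 kJ/mol
  T = 365.8 K: K = (4.054, 0.354), RR gives ψ = 0.408, H_out = 17.071 kJ/mol
  T = 345.1 K: K = (3.100, 0.294), RR gives ψ = 0.266, H_out = 10.507 kJ/mol
  T = 334.8 K: K = (2.679, 0.266), RR gives ψ = 0.172, H_out = 6.403 kJ/mol
  T = 340.0 K: K = (2.887, 0.280), RR gives ψ = 0.222, H_out = 8.575 kJ/mol
  T = 337.4 K: K = (2.782, 0.273), RR gives ψ = 0.198, H_out = 7.518 kJ/mol
  T = 338.7 K: K = (2.834, 0.277), RR gives ψ = 0.210, H_out = 8.054 kJ/mol
Linear interpolation between T = 338.7 (H_out = 8.054) and T = 340.0 (H_out = 8.575) on hF = 8.054 gives T ≈ 338.7 K, at which ψ = 0.21.

T = 338.7 K, V/F = 0.21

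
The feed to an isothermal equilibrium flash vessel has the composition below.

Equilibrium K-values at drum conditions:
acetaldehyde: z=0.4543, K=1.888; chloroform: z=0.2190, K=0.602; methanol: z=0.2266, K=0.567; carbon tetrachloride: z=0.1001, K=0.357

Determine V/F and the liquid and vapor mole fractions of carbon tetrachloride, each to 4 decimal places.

Iterate (Newton) starting at V/F = 0.5:
  V/F = 0.5000: g = -0.04953, g' = -0.3850 → V/F = 0.3713
  V/F = 0.3713: g = -0.00037, g' = -0.3821 → V/F = 0.3704
Converged at V/F = 0.3704.
Compositions from xᵢ = zᵢ/(1+V/F(Kᵢ−1)), yᵢ = Kᵢxᵢ:
  acetaldehyde: x = 0.3419, y = 0.6454
  chloroform: x = 0.2569, y = 0.1546
  methanol: x = 0.2699, y = 0.1530
  carbon tetrachloride: x = 0.1314, y = 0.0469

V/F = 0.3704, x_carbon tetrachloride = 0.1314, y_carbon tetrachloride = 0.0469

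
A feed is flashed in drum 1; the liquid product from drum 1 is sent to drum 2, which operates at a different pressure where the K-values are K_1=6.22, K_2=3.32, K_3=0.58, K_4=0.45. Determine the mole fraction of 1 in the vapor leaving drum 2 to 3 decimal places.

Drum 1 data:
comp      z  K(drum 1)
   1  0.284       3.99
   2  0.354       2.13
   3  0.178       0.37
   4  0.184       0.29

Drum 1:
Material balance + equilibrium reduce to Σ zᵢ(Kᵢ−1)/(1+ψ₁(Kᵢ−1)) = 0.
Check two-phase: ΣzᵢKᵢ = 2.006 > 1 and Σzᵢ/Kᵢ = 1.353 > 1, so g(0) = 1.006 > 0 and g(1) = -0.353 < 0.
Newton–Raphson from ψ₁ = 0.5:
  ψ₁ = 0.500: g = 0.2297, g' = -0.966 → ψ₁ = 0.738
  ψ₁ = 0.738: g = -0.0009, g' = -1.037 → ψ₁ = 0.737
Converged at ψ₁ = 0.737.
Drum-1 compositions:
  1: x = 0.089, y = 0.354
  2: x = 0.193, y = 0.411
  3: x = 0.332, y = 0.123
  4: x = 0.386, y = 0.112
Drum-2 feed = drum-1 liquid: z₂ = (0.0887, 0.1932, 0.3323, 0.3859).
Drum 2:
Let ψ₂ = V/F and solve Σ zᵢ(Kᵢ−1)/(1+ψ₂(Kᵢ−1)) = 0.
g(0) = ΣzᵢKᵢ − 1 = 0.559 and g(1) = 1 − Σzᵢ/Kᵢ = -0.503, so a root lies in (0, 1).
Newton–Raphson from ψ₂ = 0.5:
  ψ₂ = 0.500: g = -0.1338, g' = -0.724 → ψ₂ = 0.315
  ψ₂ = 0.315: g = 0.0161, g' = -0.941 → ψ₂ = 0.332
  ψ₂ = 0.332: g = 0.0003, g' = -0.908 → ψ₂ = 0.333
Converged at ψ₂ = 0.333.
  1: x = 0.032, y = 0.202
  2: x = 0.109, y = 0.362
  3: x = 0.386, y = 0.224
  4: x = 0.472, y = 0.213

y_1 (drum 2) = 0.202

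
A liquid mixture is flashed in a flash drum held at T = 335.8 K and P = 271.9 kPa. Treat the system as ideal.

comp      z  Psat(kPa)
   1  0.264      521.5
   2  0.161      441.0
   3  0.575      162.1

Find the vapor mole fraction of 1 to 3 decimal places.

Raoult's law: Kᵢ = Pᵢˢᵃᵗ/P = Pᵢˢᵃᵗ/271.9.
  K_1 = 521.5/271.9 = 1.91798, K_2 = 441.0/271.9 = 1.62192, K_3 = 162.1/271.9 = 0.59618
Rachford–Rice: g(ψ) = Σ zᵢ(Kᵢ−1)/(1+ψ(Kᵢ−1)) = 0.
Check two-phase: ΣzᵢKᵢ = 1.110 > 1 and Σzᵢ/Kᵢ = 1.201 > 1, so g(0) = 0.110 > 0 and g(1) = -0.201 < 0.
Iterate (Newton) starting at ψ = 0.58:
  ψ = 0.580: g = -0.0715, g' = -0.288 → ψ = 0.332
  ψ = 0.332: g = 0.0006, g' = -0.299 → ψ = 0.334
Converged at ψ = 0.334.
Compositions from xᵢ = zᵢ/(1+ψ(Kᵢ−1)), yᵢ = Kᵢxᵢ:
  1: x = 0.202, y = 0.388
  2: x = 0.133, y = 0.216
  3: x = 0.665, y = 0.396

y_1 = 0.388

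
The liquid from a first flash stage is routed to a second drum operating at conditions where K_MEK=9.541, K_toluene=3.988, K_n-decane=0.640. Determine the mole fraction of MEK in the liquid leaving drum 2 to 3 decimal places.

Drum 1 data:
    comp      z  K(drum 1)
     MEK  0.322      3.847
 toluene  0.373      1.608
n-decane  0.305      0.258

x_MEK (drum 2) = 0.013

Drum 1:
Material balance + equilibrium reduce to Σ zᵢ(Kᵢ−1)/(1+ψ₁(Kᵢ−1)) = 0.
Feasibility: ΣzᵢKᵢ = 1.917, Σzᵢ/Kᵢ = 1.498 — both > 1, two phases present.
Newton iteration, ψ₁⁰ = 0.5:
  ψ₁ = 0.500: g = 0.1924, g' = -0.950 → ψ₁ = 0.703
  ψ₁ = 0.703: g = -0.0083, g' = -1.090 → ψ₁ = 0.695
Converged at ψ₁ = 0.695.
Drum-1 compositions:
  MEK: x = 0.108, y = 0.416
  toluene: x = 0.262, y = 0.422
  n-decane: x = 0.630, y = 0.162
Drum-2 feed = drum-1 liquid: z₂ = (0.1081, 0.2622, 0.6297).
Drum 2:
Rachford–Rice: g(ψ₂) = Σ zᵢ(Kᵢ−1)/(1+ψ₂(Kᵢ−1)) = 0.
g(0) = ΣzᵢKᵢ − 1 = 1.480 and g(1) = 1 − Σzᵢ/Kᵢ = -0.061, so a root lies in (0, 1).
Newton iteration, ψ₂⁰ = 0.48:
  ψ₂ = 0.480: g = 0.2289, g' = -0.818 → ψ₂ = 0.760
  ψ₂ = 0.760: g = 0.0508, g' = -0.514 → ψ₂ = 0.859
  ψ₂ = 0.859: g = 0.0024, g' = -0.469 → ψ₂ = 0.864
Converged at ψ₂ = 0.864.
  MEK: x = 0.013, y = 0.123
  toluene: x = 0.073, y = 0.292
  n-decane: x = 0.914, y = 0.585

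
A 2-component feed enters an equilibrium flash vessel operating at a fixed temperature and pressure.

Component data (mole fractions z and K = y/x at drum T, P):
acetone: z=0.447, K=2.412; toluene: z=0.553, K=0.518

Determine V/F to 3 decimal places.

V/F = 0.536

Material balance + equilibrium reduce to Σ zᵢ(Kᵢ−1)/(1+V/F(Kᵢ−1)) = 0.
g(0) = ΣzᵢKᵢ − 1 = 0.365 and g(1) = 1 − Σzᵢ/Kᵢ = -0.253, so a root lies in (0, 1).
Newton–Raphson from V/F = 0.42:
  V/F = 0.420: g = 0.0620, g' = -0.553 → V/F = 0.532
  V/F = 0.532: g = 0.0019, g' = -0.523 → V/F = 0.536
Converged at V/F = 0.536.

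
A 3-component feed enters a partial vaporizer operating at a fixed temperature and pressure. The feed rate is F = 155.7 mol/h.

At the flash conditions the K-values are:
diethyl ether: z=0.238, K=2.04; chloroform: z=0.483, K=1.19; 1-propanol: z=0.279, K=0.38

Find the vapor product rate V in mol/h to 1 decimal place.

Rachford–Rice: g(β) = Σ zᵢ(Kᵢ−1)/(1+β(Kᵢ−1)) = 0.
g(0) = ΣzᵢKᵢ − 1 = 0.166 and g(1) = 1 − Σzᵢ/Kᵢ = -0.257, so a root lies in (0, 1).
Iterate (Newton) starting at β = 0.61:
  β = 0.610: g = -0.0445, g' = -0.388 → β = 0.495
  β = 0.495: g = -0.0024, g' = -0.350 → β = 0.488
Converged at β = 0.488.
Then V = β·F = 0.4884·155.7 = 76.0 mol/h and L = F − V = 79.7 mol/h.

V = 76.0 mol/h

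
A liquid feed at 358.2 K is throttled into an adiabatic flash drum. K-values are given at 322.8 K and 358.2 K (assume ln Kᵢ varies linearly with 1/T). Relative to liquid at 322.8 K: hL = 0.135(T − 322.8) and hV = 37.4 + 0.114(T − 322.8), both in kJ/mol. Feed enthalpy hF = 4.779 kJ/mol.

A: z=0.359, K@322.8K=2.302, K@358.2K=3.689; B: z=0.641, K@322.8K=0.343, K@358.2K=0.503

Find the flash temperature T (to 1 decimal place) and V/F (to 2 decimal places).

Adiabatic flash: solve Rachford–Rice at each trial T, then check hF = ψ·hV(T) + (1−ψ)·hL(T).
  T = 322.8 K: K = (2.302, 0.343), RR gives ψ = 0.054, H_out = 2.023 kJ/mol
  T = 358.2 K: K = (3.689, 0.503), RR gives ψ = 0.484, H_out = 22.519 kJ/mol
  T = 340.5 K: K = (2.950, 0.420), RR gives ψ = 0.290, H_out = 13.118 kJ/mol
  T = 331.6 K: K = (2.613, 0.380), RR gives ψ = 0.182, H_out = 7.950 kJ/mol
  T = 327.2 K: K = (2.455, 0.361), RR gives ψ = 0.121, H_out = 5.124 kJ/mol
  T = 325.0 K: K = (2.378, 0.352), RR gives ψ = 0.089, H_out = 3.614 kJ/mol
Linear interpolation between T = 325.0 (H_out = 3.614) and T = 327.2 (H_out = 5.124) on hF = 4.779 gives T ≈ 326.7 K, at which ψ = 0.11.

T = 326.7 K, V/F = 0.11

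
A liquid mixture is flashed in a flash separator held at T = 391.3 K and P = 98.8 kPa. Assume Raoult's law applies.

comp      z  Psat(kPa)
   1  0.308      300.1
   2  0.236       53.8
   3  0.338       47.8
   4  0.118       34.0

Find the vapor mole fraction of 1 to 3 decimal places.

Raoult's law: Kᵢ = Pᵢˢᵃᵗ/P = Pᵢˢᵃᵗ/98.8.
  K_1 = 300.1/98.8 = 3.03745, K_2 = 53.8/98.8 = 0.54453, K_3 = 47.8/98.8 = 0.48381, K_4 = 34.0/98.8 = 0.34413
Rachford–Rice: g(β) = Σ zᵢ(Kᵢ−1)/(1+β(Kᵢ−1)) = 0.
g(0) = ΣzᵢKᵢ − 1 = 0.268 and g(1) = 1 − Σzᵢ/Kᵢ = -0.576, so a root lies in (0, 1).
Newton iteration, β⁰ = 0.5:
  β = 0.500: g = -0.1787, g' = -0.672 → β = 0.234
  β = 0.234: g = 0.0147, g' = -0.835 → β = 0.252
Converged at β = 0.252.
Compositions from xᵢ = zᵢ/(1+β(Kᵢ−1)), yᵢ = Kᵢxᵢ:
  1: x = 0.204, y = 0.618
  2: x = 0.267, y = 0.145
  3: x = 0.389, y = 0.188
  4: x = 0.141, y = 0.049

y_1 = 0.618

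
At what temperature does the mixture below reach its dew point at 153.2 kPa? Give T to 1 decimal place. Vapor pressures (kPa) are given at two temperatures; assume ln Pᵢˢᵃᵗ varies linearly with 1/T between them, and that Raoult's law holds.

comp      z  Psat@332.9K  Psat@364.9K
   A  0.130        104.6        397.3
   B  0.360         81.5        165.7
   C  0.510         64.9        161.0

T = 359.2 K

Dew-point temperature: Σzᵢ·P/Pᵢˢᵃᵗ(T) = 1. Interpolate ln Pᵢˢᵃᵗ = aᵢ + bᵢ/T.
  T = 332.9 K: ΣzᵢP/Pᵢˢᵃᵗ = 2.0710
  T = 364.9 K: ΣzᵢP/Pᵢˢᵃᵗ = 0.8683
  T = 348.9 K: ΣzᵢP/Pᵢˢᵃᵗ = 1.3103
  T = 356.9 K: ΣzᵢP/Pᵢˢᵃᵗ = 1.0610
  T = 360.9 K: ΣzᵢP/Pᵢˢᵃᵗ = 0.9586
  T = 358.9 K: ΣzᵢP/Pᵢˢᵃᵗ = 1.0081
Interpolating between 358.9 K and 360.9 K gives T ≈ 359.2 K.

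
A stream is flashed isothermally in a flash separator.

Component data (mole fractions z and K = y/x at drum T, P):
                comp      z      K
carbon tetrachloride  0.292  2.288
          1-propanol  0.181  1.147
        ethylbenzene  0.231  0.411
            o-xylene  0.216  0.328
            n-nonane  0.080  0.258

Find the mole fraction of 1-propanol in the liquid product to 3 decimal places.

Rachford–Rice: g(V/F) = Σ zᵢ(Kᵢ−1)/(1+V/F(Kᵢ−1)) = 0.
g(0) = ΣzᵢKᵢ − 1 = 0.062 and g(1) = 1 − Σzᵢ/Kᵢ = -0.816, so a root lies in (0, 1).
Newton–Raphson from V/F = 0.5:
  V/F = 0.500: g = -0.2523, g' = -0.676 → V/F = 0.127
  V/F = 0.127: g = -0.0219, g' = -0.625 → V/F = 0.092
Converged at V/F = 0.092.
Compositions from xᵢ = zᵢ/(1+V/F(Kᵢ−1)), yᵢ = Kᵢxᵢ:
  carbon tetrachloride: x = 0.261, y = 0.597
  1-propanol: x = 0.179, y = 0.205
  ethylbenzene: x = 0.244, y = 0.100
  o-xylene: x = 0.230, y = 0.076
  n-nonane: x = 0.086, y = 0.022

x_1-propanol = 0.179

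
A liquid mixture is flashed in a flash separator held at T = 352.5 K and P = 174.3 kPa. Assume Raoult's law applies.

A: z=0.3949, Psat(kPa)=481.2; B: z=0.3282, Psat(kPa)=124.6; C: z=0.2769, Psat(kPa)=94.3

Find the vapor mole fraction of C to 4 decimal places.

Raoult's law: Kᵢ = Pᵢˢᵃᵗ/P = Pᵢˢᵃᵗ/174.3.
  K_A = 481.2/174.3 = 2.760757, K_B = 124.6/174.3 = 0.714859, K_C = 94.3/174.3 = 0.541021
Let β = V/F and solve Σ zᵢ(Kᵢ−1)/(1+β(Kᵢ−1)) = 0.
g(0) = ΣzᵢKᵢ − 1 = 0.4746 and g(1) = 1 − Σzᵢ/Kᵢ = -0.1140, so a root lies in (0, 1).
Newton–Raphson from β = 0.58:
  β = 0.5800: g = 0.05868, g' = -0.4463 → β = 0.7115
  β = 0.7115: g = 0.00254, g' = -0.4119 → β = 0.7176
Converged at β = 0.7176.
Compositions from xᵢ = zᵢ/(1+β(Kᵢ−1)), yᵢ = Kᵢxᵢ:
  A: x = 0.1745, y = 0.4816
  B: x = 0.4126, y = 0.2950
  C: x = 0.4129, y = 0.2234

y_C = 0.2234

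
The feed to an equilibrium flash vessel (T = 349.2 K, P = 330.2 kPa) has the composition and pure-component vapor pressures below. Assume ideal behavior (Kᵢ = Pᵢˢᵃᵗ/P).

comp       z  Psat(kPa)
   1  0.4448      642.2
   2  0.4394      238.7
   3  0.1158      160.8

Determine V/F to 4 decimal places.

Raoult's law: Kᵢ = Pᵢˢᵃᵗ/P = Pᵢˢᵃᵗ/330.2.
  K_1 = 642.2/330.2 = 1.944882, K_2 = 238.7/330.2 = 0.722895, K_3 = 160.8/330.2 = 0.486978
Newton–Raphson from V/F = 0.63:
  V/F = 0.6300: g = 0.02816, g' = -0.2721 → V/F = 0.7335
  V/F = 0.7335: g = 0.00016, g' = -0.2700 → V/F = 0.7341
Converged at V/F = 0.7341.

V/F = 0.7341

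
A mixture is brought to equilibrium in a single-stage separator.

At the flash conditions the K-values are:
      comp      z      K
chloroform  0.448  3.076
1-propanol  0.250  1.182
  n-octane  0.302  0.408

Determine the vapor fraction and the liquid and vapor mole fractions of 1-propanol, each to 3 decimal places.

ψ = 0.873, x_1-propanol = 0.216, y_1-propanol = 0.255

Material balance + equilibrium reduce to Σ zᵢ(Kᵢ−1)/(1+ψ(Kᵢ−1)) = 0.
g(0) = ΣzᵢKᵢ − 1 = 0.797 and g(1) = 1 − Σzᵢ/Kᵢ = -0.097, so a root lies in (0, 1).
Newton iteration, ψ⁰ = 0.5:
  ψ = 0.500: g = 0.2441, g' = -0.685 → ψ = 0.856
  ψ = 0.856: g = 0.0117, g' = -0.692 → ψ = 0.873
Converged at ψ = 0.873.
Compositions from xᵢ = zᵢ/(1+ψ(Kᵢ−1)), yᵢ = Kᵢxᵢ:
  chloroform: x = 0.159, y = 0.490
  1-propanol: x = 0.216, y = 0.255
  n-octane: x = 0.625, y = 0.255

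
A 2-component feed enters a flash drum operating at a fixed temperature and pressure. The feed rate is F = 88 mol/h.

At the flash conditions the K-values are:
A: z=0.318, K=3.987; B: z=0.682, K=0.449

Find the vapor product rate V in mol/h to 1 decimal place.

Newton–Raphson from V/F = 0.37:
  V/F = 0.370: g = -0.0208, g' = -0.967 → V/F = 0.348
  V/F = 0.348: g = 0.0003, g' = -0.998 → V/F = 0.349
Converged at V/F = 0.349.
Then V = V/F·F = 0.3488·88 = 30.7 mol/h and L = F − V = 57.3 mol/h.

V = 30.7 mol/h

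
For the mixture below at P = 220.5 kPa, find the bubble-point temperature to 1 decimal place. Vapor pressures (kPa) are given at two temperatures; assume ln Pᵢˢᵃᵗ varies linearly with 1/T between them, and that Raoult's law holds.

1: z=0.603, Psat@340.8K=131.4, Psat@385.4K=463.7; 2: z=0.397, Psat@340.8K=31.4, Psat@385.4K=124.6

Bubble-point temperature: ΣzᵢPᵢˢᵃᵗ(T) = P. Interpolate ln Pᵢˢᵃᵗ = aᵢ + bᵢ/T.
  T = 340.8 K: ΣzᵢPᵢˢᵃᵗ = 91.70 kPa
  T = 385.4 K: ΣzᵢPᵢˢᵃᵗ = 329.08 kPa
  T = 363.1 K: ΣzᵢPᵢˢᵃᵗ = 180.63 kPa
  T = 374.2 K: ΣzᵢPᵢˢᵃᵗ = 245.65 kPa
  T = 368.6 K: ΣzᵢPᵢˢᵃᵗ = 210.84 kPa
  T = 371.4 K: ΣzᵢPᵢˢᵃᵗ = 227.71 kPa
Interpolating between 368.6 K and 371.4 K gives T ≈ 370.2 K.

T = 370.2 K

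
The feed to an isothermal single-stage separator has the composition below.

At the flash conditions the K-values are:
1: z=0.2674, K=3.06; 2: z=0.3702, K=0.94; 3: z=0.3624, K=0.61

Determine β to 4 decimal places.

Rachford–Rice: g(β) = Σ zᵢ(Kᵢ−1)/(1+β(Kᵢ−1)) = 0.
Check two-phase: ΣzᵢKᵢ = 1.3873 > 1 and Σzᵢ/Kᵢ = 1.0753 > 1, so g(0) = 0.3873 > 0 and g(1) = -0.0753 < 0.
Newton iteration, β⁰ = 0.5:
  β = 0.5000: g = 0.07288, g' = -0.3618 → β = 0.7014
  β = 0.7014: g = 0.00756, g' = -0.2957 → β = 0.7270
  β = 0.7270: g = 0.00007, g' = -0.2907 → β = 0.7272
Converged at β = 0.7272.

β = 0.7272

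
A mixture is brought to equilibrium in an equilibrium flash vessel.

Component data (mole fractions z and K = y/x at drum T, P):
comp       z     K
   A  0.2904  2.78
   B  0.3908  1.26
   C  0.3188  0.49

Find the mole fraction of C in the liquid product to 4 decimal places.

x_C = 0.5651

Material balance + equilibrium reduce to Σ zᵢ(Kᵢ−1)/(1+β(Kᵢ−1)) = 0.
Check two-phase: ΣzᵢKᵢ = 1.4559 > 1 and Σzᵢ/Kᵢ = 1.0652 > 1, so g(0) = 0.4559 > 0 and g(1) = -0.0652 < 0.
Newton–Raphson from β = 0.37:
  β = 0.3700: g = 0.20394, g' = -0.4824 → β = 0.7927
  β = 0.7927: g = 0.02570, g' = -0.4101 → β = 0.8554
  β = 0.8554: g = -0.00038, g' = -0.4232 → β = 0.8545
Converged at β = 0.8545.
Compositions from xᵢ = zᵢ/(1+β(Kᵢ−1)), yᵢ = Kᵢxᵢ:
  A: x = 0.1152, y = 0.3202
  B: x = 0.3198, y = 0.4029
  C: x = 0.5651, y = 0.2769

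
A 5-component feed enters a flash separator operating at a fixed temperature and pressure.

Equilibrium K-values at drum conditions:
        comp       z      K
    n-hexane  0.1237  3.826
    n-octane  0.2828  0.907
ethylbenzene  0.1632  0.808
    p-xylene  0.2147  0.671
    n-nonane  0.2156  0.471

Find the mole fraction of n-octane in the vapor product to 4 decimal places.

Rachford–Rice: g(ψ) = Σ zᵢ(Kᵢ−1)/(1+ψ(Kᵢ−1)) = 0.
Feasibility: ΣzᵢKᵢ = 1.1073, Σzᵢ/Kᵢ = 1.3238 — both > 1, two phases present.
Iterate (Newton) starting at ψ = 0.5:
  ψ = 0.5000: g = -0.15698, g' = -0.3245 → ψ = 0.0163
  ψ = 0.0163: g = 0.09036, g' = -0.9963 → ψ = 0.1070
  ψ = 0.1070: g = 0.01576, g' = -0.6840 → ψ = 0.1300
  ψ = 0.1300: g = 0.00061, g' = -0.6321 → ψ = 0.1310
Converged at ψ = 0.1310.
Compositions from xᵢ = zᵢ/(1+ψ(Kᵢ−1)), yᵢ = Kᵢxᵢ:
  n-hexane: x = 0.0903, y = 0.3454
  n-octane: x = 0.2863, y = 0.2597
  ethylbenzene: x = 0.1674, y = 0.1353
  p-xylene: x = 0.2244, y = 0.1506
  n-nonane: x = 0.2317, y = 0.1091

y_n-octane = 0.2597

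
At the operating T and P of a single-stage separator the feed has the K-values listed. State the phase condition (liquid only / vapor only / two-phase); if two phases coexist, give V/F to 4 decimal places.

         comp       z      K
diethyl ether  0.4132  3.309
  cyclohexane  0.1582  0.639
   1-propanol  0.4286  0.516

two-phase, V/F = 0.6570

ΣzᵢKᵢ = 1.6895; Σzᵢ/Kᵢ = 1.2031.
Both exceed 1, so a two-phase solution exists.
Rachford–Rice: g(ψ) = Σ zᵢ(Kᵢ−1)/(1+ψ(Kᵢ−1)) = 0.
Iterate (Newton) starting at ψ = 0.39:
  ψ = 0.3900: g = 0.17983, g' = -0.7904 → ψ = 0.6175
  ψ = 0.6175: g = 0.02393, g' = -0.6127 → ψ = 0.6566
  ψ = 0.6566: g = 0.00028, g' = -0.5991 → ψ = 0.6570
Converged at ψ = 0.6570.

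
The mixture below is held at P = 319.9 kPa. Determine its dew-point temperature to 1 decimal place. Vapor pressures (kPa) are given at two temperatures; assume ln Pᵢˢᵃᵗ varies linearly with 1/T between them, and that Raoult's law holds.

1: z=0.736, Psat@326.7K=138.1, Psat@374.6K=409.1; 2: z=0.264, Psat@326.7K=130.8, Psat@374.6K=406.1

Dew-point temperature: Σzᵢ·P/Pᵢˢᵃᵗ(T) = 1. Interpolate ln Pᵢˢᵃᵗ = aᵢ + bᵢ/T.
  T = 326.7 K: ΣzᵢP/Pᵢˢᵃᵗ = 2.3506
  T = 374.6 K: ΣzᵢP/Pᵢˢᵃᵗ = 0.7835
  T = 350.6 K: ΣzᵢP/Pᵢˢᵃᵗ = 1.3085
  T = 362.6 K: ΣzᵢP/Pᵢˢᵃᵗ = 1.0040
  T = 368.6 K: ΣzᵢP/Pᵢˢᵃᵗ = 0.8851
  T = 365.6 K: ΣzᵢP/Pᵢˢᵃᵗ = 0.9422
  T = 364.1 K: ΣzᵢP/Pᵢˢᵃᵗ = 0.9724
Interpolating between 362.6 K and 364.1 K gives T ≈ 362.8 K.

T = 362.8 K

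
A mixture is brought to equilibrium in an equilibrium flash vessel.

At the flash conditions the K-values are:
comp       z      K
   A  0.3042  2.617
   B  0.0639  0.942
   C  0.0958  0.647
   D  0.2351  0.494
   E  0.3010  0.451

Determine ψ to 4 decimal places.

ψ = 0.2209

Rachford–Rice: g(ψ) = Σ zᵢ(Kᵢ−1)/(1+ψ(Kᵢ−1)) = 0.
Feasibility: ΣzᵢKᵢ = 1.1702, Σzᵢ/Kᵢ = 1.4755 — both > 1, two phases present.
Iterate (Newton) starting at ψ = 0.5:
  ψ = 0.5000: g = -0.15992, g' = -0.5413 → ψ = 0.2045
  ψ = 0.2045: g = 0.01059, g' = -0.6533 → ψ = 0.2208
  ψ = 0.2208: g = 0.00011, g' = -0.6400 → ψ = 0.2209
Converged at ψ = 0.2209.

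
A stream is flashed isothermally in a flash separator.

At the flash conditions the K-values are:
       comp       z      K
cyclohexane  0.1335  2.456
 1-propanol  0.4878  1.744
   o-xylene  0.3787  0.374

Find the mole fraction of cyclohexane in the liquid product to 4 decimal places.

Material balance + equilibrium reduce to Σ zᵢ(Kᵢ−1)/(1+ψ(Kᵢ−1)) = 0.
Check two-phase: ΣzᵢKᵢ = 1.3202 > 1 and Σzᵢ/Kᵢ = 1.3466 > 1, so g(0) = 0.3202 > 0 and g(1) = -0.3466 < 0.
Iterate (Newton) starting at ψ = 0.6:
  ψ = 0.6000: g = -0.02501, g' = -0.5903 → ψ = 0.5576
  ψ = 0.5576: g = -0.00042, g' = -0.5713 → ψ = 0.5569
Converged at ψ = 0.5569.
Compositions from xᵢ = zᵢ/(1+ψ(Kᵢ−1)), yᵢ = Kᵢxᵢ:
  cyclohexane: x = 0.0737, y = 0.1811
  1-propanol: x = 0.3449, y = 0.6015
  o-xylene: x = 0.5814, y = 0.2174

x_cyclohexane = 0.0737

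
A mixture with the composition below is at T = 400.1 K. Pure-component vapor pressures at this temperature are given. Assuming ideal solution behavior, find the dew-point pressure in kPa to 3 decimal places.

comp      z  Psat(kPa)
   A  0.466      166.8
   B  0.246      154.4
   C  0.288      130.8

At the dew point ψ → 1, so Σzᵢ/Kᵢ = 1 with Kᵢ = Pᵢˢᵃᵗ/P ⇒ 1/P = Σzᵢ/Pᵢˢᵃᵗ.
1/P = 0.466/166.8 + 0.246/154.4 + 0.288/130.8 = 0.006589 ⇒ P = 151.771 kPa

Pdew = 151.771 kPa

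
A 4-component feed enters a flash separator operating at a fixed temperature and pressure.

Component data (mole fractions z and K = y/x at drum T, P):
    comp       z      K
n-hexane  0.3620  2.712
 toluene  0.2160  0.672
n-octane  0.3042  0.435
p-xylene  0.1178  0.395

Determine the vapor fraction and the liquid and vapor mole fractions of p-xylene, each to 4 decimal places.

Newton–Raphson from ψ = 0.5:
  ψ = 0.5000: g = -0.09255, g' = -0.6185 → ψ = 0.3504
  ψ = 0.3504: g = 0.00261, g' = -0.6646 → ψ = 0.3543
Converged at ψ = 0.3543.
Compositions from xᵢ = zᵢ/(1+ψ(Kᵢ−1)), yᵢ = Kᵢxᵢ:
  n-hexane: x = 0.2253, y = 0.6111
  toluene: x = 0.2444, y = 0.1642
  n-octane: x = 0.3803, y = 0.1654
  p-xylene: x = 0.1499, y = 0.0592

ψ = 0.3543, x_p-xylene = 0.1499, y_p-xylene = 0.0592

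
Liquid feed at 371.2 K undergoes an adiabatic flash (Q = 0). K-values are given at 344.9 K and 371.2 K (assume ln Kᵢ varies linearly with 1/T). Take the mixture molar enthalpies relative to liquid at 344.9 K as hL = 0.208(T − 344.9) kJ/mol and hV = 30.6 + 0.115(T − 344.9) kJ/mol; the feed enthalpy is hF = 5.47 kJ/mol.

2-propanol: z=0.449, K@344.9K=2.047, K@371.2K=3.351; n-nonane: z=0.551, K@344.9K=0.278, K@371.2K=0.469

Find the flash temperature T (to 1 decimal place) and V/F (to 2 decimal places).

T = 347.6 K, V/F = 0.16

Adiabatic flash: solve Rachford–Rice at each trial T, then check hF = ψ·hV(T) + (1−ψ)·hL(T).
  T = 344.9 K: K = (2.047, 0.278), RR gives ψ = 0.096, H_out = 2.926 kJ/mol
  T = 371.2 K: K = (3.351, 0.469), RR gives ψ = 0.611, H_out = 22.678 kJ/mol
  T = 358.0 K: K = (2.640, 0.364), RR gives ψ = 0.370, H_out = 13.605 kJ/mol
  T = 351.4 K: K = (2.328, 0.319), RR gives ψ = 0.244, H_out = 8.675 kJ/mol
  T = 348.1 K: K = (2.182, 0.298), RR gives ψ = 0.173, H_out = 5.910 kJ/mol
  T = 346.5 K: K = (2.114, 0.288), RR gives ψ = 0.136, H_out = 4.462 kJ/mol
Linear interpolation between T = 346.5 (H_out = 4.462) and T = 348.1 (H_out = 5.910) on hF = 5.47 gives T ≈ 347.6 K, at which ψ = 0.16.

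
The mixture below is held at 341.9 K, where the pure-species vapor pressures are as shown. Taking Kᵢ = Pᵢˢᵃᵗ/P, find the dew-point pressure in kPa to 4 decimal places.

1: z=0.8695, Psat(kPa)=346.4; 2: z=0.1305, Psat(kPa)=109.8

Pdew = 270.3705 kPa

At the dew point ψ → 1, so Σzᵢ/Kᵢ = 1 with Kᵢ = Pᵢˢᵃᵗ/P ⇒ 1/P = Σzᵢ/Pᵢˢᵃᵗ.
1/P = 0.8695/346.4 + 0.1305/109.8 = 0.0036986 ⇒ P = 270.3705 kPa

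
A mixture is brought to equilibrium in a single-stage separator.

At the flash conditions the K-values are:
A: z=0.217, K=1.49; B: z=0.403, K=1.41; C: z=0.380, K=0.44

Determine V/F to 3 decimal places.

Material balance + equilibrium reduce to Σ zᵢ(Kᵢ−1)/(1+V/F(Kᵢ−1)) = 0.
Check two-phase: ΣzᵢKᵢ = 1.059 > 1 and Σzᵢ/Kᵢ = 1.295 > 1, so g(0) = 0.059 > 0 and g(1) = -0.295 < 0.
Newton iteration, V/F⁰ = 0.38:
  V/F = 0.380: g = -0.0377, g' = -0.280 → V/F = 0.245
  V/F = 0.245: g = -0.0016, g' = -0.258 → V/F = 0.239
Converged at V/F = 0.239.

V/F = 0.239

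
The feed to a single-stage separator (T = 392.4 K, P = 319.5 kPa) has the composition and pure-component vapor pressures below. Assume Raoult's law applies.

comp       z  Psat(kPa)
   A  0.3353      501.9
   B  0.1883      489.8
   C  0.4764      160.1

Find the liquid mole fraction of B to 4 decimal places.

x_B = 0.1706

Raoult's law: Kᵢ = Pᵢˢᵃᵗ/P = Pᵢˢᵃᵗ/319.5.
  K_A = 501.9/319.5 = 1.570892, K_B = 489.8/319.5 = 1.533020, K_C = 160.1/319.5 = 0.501095
Newton iteration, ψ⁰ = 0.5:
  ψ = 0.5000: g = -0.08851, g' = -0.3100 → ψ = 0.2145
  ψ = 0.2145: g = -0.00554, g' = -0.2785 → ψ = 0.1946
  ψ = 0.1946: g = -0.00001, g' = -0.2779 → ψ = 0.1945
Converged at ψ = 0.1945.
Compositions from xᵢ = zᵢ/(1+ψ(Kᵢ−1)), yᵢ = Kᵢxᵢ:
  A: x = 0.3018, y = 0.4741
  B: x = 0.1706, y = 0.2615
  C: x = 0.5276, y = 0.2644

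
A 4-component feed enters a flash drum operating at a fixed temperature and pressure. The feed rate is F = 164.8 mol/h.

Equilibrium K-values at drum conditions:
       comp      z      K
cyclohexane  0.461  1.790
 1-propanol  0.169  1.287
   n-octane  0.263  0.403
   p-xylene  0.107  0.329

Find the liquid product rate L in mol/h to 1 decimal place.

L = 92.9 mol/h

Rachford–Rice: g(ψ) = Σ zᵢ(Kᵢ−1)/(1+ψ(Kᵢ−1)) = 0.
Feasibility: ΣzᵢKᵢ = 1.184, Σzᵢ/Kᵢ = 1.367 — both > 1, two phases present.
Newton–Raphson from ψ = 0.54:
  ψ = 0.540: g = -0.0470, g' = -0.474 → ψ = 0.441
  ψ = 0.441: g = -0.0019, g' = -0.439 → ψ = 0.437
Converged at ψ = 0.437.
Then V = ψ·F = 0.4366·164.8 = 71.9 mol/h and L = F − V = 92.9 mol/h.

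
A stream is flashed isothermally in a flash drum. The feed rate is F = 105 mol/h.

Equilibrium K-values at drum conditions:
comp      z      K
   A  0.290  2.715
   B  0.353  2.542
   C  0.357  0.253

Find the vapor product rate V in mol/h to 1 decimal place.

Material balance + equilibrium reduce to Σ zᵢ(Kᵢ−1)/(1+β(Kᵢ−1)) = 0.
Feasibility: ΣzᵢKᵢ = 1.775, Σzᵢ/Kᵢ = 1.657 — both > 1, two phases present.
Iterate (Newton) starting at β = 0.32:
  β = 0.320: g = 0.3351, g' = -1.076 → β = 0.631
  β = 0.631: g = 0.0097, g' = -1.126 → β = 0.640
Converged at β = 0.640.
Then V = β·F = 0.6401·105 = 67.2 mol/h and L = F − V = 37.8 mol/h.

V = 67.2 mol/h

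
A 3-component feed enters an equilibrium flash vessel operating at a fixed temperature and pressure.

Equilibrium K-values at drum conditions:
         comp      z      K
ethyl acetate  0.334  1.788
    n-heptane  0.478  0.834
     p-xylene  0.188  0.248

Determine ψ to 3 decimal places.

ψ = 0.133

Newton–Raphson from ψ = 0.5:
  ψ = 0.500: g = -0.1243, g' = -0.395 → ψ = 0.186
  ψ = 0.186: g = -0.0166, g' = -0.315 → ψ = 0.133
Converged at ψ = 0.133.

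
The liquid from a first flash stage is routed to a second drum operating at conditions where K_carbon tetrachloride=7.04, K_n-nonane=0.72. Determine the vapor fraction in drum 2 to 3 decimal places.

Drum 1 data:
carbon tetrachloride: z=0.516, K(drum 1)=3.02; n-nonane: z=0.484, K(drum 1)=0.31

Drum 1:
Iterate (Newton) starting at ψ₁ = 0.5:
  ψ₁ = 0.500: g = 0.0087, g' = -1.058 → ψ₁ = 0.508
Converged at ψ₁ = 0.508.
Drum-1 compositions:
  carbon tetrachloride: x = 0.255, y = 0.769
  n-nonane: x = 0.745, y = 0.231
Drum-2 feed = drum-1 liquid: z₂ = (0.2546, 0.7454).
Drum 2:
Rachford–Rice: g(ψ₂) = Σ zᵢ(Kᵢ−1)/(1+ψ₂(Kᵢ−1)) = 0.
g(0) = ΣzᵢKᵢ − 1 = 1.329 and g(1) = 1 − Σzᵢ/Kᵢ = -0.071, so a root lies in (0, 1).
Binary case is linear: z₁(K₁−1)(1+ψ₂(K₂−1)) + z₂(K₂−1)(1+ψ₂(K₁−1)) = 0
⇒ ψ₂ = [z₁(K₁−1)+z₂(K₂−1)] / [−(K₁−1)(K₂−1)] = 1.3292/1.6912 = 0.786
  carbon tetrachloride: x = 0.044, y = 0.312
  n-nonane: x = 0.956, y = 0.688

V/F (drum 2) = 0.786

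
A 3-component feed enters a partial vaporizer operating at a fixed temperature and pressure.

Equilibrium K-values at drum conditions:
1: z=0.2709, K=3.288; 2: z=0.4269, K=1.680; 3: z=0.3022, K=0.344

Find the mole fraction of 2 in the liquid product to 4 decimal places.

Iterate (Newton) starting at ψ = 0.5:
  ψ = 0.5000: g = 0.21073, g' = -0.7064 → ψ = 0.7983
  ψ = 0.7983: g = -0.00876, g' = -0.8336 → ψ = 0.7878
  ψ = 0.7878: g = -0.00007, g' = -0.8212 → ψ = 0.7877
Converged at ψ = 0.7877.
Compositions from xᵢ = zᵢ/(1+ψ(Kᵢ−1)), yᵢ = Kᵢxᵢ:
  1: x = 0.0967, y = 0.3179
  2: x = 0.2780, y = 0.4670
  3: x = 0.6253, y = 0.2151

x_2 = 0.2780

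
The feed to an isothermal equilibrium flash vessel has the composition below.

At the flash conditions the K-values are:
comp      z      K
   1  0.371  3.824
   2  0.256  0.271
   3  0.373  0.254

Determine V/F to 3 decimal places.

Newton–Raphson from V/F = 0.61:
  V/F = 0.610: g = -0.4619, g' = -1.539 → V/F = 0.310
  V/F = 0.310: g = -0.0444, g' = -1.420 → V/F = 0.279
Converged at V/F = 0.279.

V/F = 0.279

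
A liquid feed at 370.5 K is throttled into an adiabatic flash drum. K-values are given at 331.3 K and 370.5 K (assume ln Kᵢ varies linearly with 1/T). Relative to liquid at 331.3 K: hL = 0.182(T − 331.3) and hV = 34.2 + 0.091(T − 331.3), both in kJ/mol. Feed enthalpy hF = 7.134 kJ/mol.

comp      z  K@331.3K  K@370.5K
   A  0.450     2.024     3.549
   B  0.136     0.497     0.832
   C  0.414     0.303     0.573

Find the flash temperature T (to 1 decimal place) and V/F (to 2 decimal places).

Adiabatic flash: solve Rachford–Rice at each trial T, then check hF = ψ·hV(T) + (1−ψ)·hL(T).
  T = 331.3 K: K = (2.024, 0.497, 0.303), RR gives ψ = 0.155, H_out = 5.300 kJ/mol
  T = 370.5 K: K = (3.549, 0.832, 0.573), RR gives ψ = 0.973, H_out = 36.931 kJ/mol
  T = 350.9 K: K = (2.723, 0.652, 0.424), RR gives ψ = 0.536, H_out = 20.947 kJ/mol
  T = 341.1 K: K = (2.357, 0.572, 0.360), RR gives ψ = 0.356, H_out = 13.647 kJ/mol
  T = 336.2 K: K = (2.187, 0.534, 0.331), RR gives ψ = 0.261, H_out = 9.694 kJ/mol
  T = 333.8 K: K = (2.106, 0.515, 0.317), RR gives ψ = 0.211, H_out = 7.611 kJ/mol
  T = 332.6 K: K = (2.066, 0.507, 0.310), RR gives ψ = 0.184, H_out = 6.522 kJ/mol
Linear interpolation between T = 332.6 (H_out = 6.522) and T = 333.8 (H_out = 7.611) on hF = 7.134 gives T ≈ 333.3 K, at which ψ = 0.20.

T = 333.3 K, V/F = 0.20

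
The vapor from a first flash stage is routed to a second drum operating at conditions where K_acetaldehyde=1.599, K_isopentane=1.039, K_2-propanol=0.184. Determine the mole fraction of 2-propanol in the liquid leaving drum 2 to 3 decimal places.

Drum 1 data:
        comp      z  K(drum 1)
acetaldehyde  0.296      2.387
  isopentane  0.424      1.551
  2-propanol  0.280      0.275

x_2-propanol (drum 2) = 0.235

Drum 1:
Rachford–Rice: g(ψ₁) = Σ zᵢ(Kᵢ−1)/(1+ψ₁(Kᵢ−1)) = 0.
Check two-phase: ΣzᵢKᵢ = 1.441 > 1 and Σzᵢ/Kᵢ = 1.416 > 1, so g(0) = 0.441 > 0 and g(1) = -0.416 < 0.
Newton iteration, ψ₁⁰ = 0.5:
  ψ₁ = 0.500: g = 0.1072, g' = -0.640 → ψ₁ = 0.667
  ψ₁ = 0.667: g = -0.0094, g' = -0.775 → ψ₁ = 0.655
Converged at ψ₁ = 0.655.
Drum-1 compositions:
  acetaldehyde: x = 0.155, y = 0.370
  isopentane: x = 0.312, y = 0.483
  2-propanol: x = 0.533, y = 0.147
Drum-2 feed = drum-1 vapor: z₂ = (0.3701, 0.4832, 0.1467).
Drum 2:
Material balance + equilibrium reduce to Σ zᵢ(Kᵢ−1)/(1+ψ₂(Kᵢ−1)) = 0.
g(0) = ΣzᵢKᵢ − 1 = 0.121 and g(1) = 1 − Σzᵢ/Kᵢ = -0.494, so a root lies in (0, 1).
Newton iteration, ψ₂⁰ = 0.5:
  ψ₂ = 0.500: g = -0.0131, g' = -0.358 → ψ₂ = 0.463
  ψ₂ = 0.463: g = -0.0004, g' = -0.335 → ψ₂ = 0.462
Converged at ψ₂ = 0.462.
  acetaldehyde: x = 0.290, y = 0.464
  isopentane: x = 0.475, y = 0.493
  2-propanol: x = 0.235, y = 0.043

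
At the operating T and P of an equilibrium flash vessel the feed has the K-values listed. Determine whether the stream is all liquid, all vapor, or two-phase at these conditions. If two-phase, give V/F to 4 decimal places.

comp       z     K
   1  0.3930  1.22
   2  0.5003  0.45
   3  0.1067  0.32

all liquid

ΣzᵢKᵢ = 0.7387; Σzᵢ/Kᵢ = 1.7673.
Since ΣzᵢKᵢ < 1 the mixture is below its bubble point — single liquid phase.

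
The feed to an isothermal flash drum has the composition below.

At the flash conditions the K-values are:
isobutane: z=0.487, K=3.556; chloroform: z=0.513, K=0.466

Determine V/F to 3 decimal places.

Material balance + equilibrium reduce to Σ zᵢ(Kᵢ−1)/(1+V/F(Kᵢ−1)) = 0.
g(0) = ΣzᵢKᵢ − 1 = 0.971 and g(1) = 1 − Σzᵢ/Kᵢ = -0.238, so a root lies in (0, 1).
Iterate (Newton) starting at V/F = 0.66:
  V/F = 0.660: g = 0.0402, g' = -0.790 → V/F = 0.711
Converged at V/F = 0.711.

V/F = 0.711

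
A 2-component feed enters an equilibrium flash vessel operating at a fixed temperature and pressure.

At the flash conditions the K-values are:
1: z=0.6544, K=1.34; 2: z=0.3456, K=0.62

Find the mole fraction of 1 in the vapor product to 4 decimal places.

y_1 = 0.7072

Material balance + equilibrium reduce to Σ zᵢ(Kᵢ−1)/(1+β(Kᵢ−1)) = 0.
Check two-phase: ΣzᵢKᵢ = 1.0912 > 1 and Σzᵢ/Kᵢ = 1.0458 > 1, so g(0) = 0.0912 > 0 and g(1) = -0.0458 < 0.
Iterate (Newton) starting at β = 0.59:
  β = 0.5900: g = 0.01604, g' = -0.1354 → β = 0.7085
  β = 0.7085: g = -0.00040, g' = -0.1426 → β = 0.7056
Converged at β = 0.7056.
Compositions from xᵢ = zᵢ/(1+β(Kᵢ−1)), yᵢ = Kᵢxᵢ:
  1: x = 0.5278, y = 0.7072
  2: x = 0.4722, y = 0.2928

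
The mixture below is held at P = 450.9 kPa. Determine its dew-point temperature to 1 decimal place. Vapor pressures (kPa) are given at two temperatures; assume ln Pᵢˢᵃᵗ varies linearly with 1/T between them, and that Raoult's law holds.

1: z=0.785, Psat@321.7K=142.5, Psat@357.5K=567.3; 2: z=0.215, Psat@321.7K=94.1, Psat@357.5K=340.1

T = 354.7 K

Dew-point temperature: Σzᵢ·P/Pᵢˢᵃᵗ(T) = 1. Interpolate ln Pᵢˢᵃᵗ = aᵢ + bᵢ/T.
  T = 321.7 K: ΣzᵢP/Pᵢˢᵃᵗ = 3.5141
  T = 357.5 K: ΣzᵢP/Pᵢˢᵃᵗ = 0.9090
  T = 339.6 K: ΣzᵢP/Pᵢˢᵃᵗ = 1.7243
  T = 348.6 K: ΣzᵢP/Pᵢˢᵃᵗ = 1.2394
  T = 353.1 K: ΣzᵢP/Pᵢˢᵃᵗ = 1.0575
  T = 355.3 K: ΣzᵢP/Pᵢˢᵃᵗ = 0.9800
Interpolating between 353.1 K and 355.3 K gives T ≈ 354.7 K.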